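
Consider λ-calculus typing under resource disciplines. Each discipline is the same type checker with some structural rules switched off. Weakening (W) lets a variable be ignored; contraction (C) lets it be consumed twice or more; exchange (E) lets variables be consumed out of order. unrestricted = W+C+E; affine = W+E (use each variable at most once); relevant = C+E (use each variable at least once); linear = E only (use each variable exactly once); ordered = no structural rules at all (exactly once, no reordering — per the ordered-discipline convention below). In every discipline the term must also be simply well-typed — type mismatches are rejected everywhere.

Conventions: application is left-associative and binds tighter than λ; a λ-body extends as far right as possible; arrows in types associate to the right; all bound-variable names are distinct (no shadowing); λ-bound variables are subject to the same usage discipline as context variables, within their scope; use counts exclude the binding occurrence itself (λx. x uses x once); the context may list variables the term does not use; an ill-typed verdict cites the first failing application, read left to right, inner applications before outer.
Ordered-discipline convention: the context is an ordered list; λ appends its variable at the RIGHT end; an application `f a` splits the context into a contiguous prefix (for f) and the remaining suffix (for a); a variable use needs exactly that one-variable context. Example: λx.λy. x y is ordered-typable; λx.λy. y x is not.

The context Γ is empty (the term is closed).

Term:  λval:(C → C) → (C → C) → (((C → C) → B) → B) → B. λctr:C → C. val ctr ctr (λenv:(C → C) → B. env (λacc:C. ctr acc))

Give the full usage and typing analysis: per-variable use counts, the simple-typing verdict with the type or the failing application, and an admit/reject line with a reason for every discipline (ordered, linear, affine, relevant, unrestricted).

usage: val (bound): 1×, ctr (bound): 3×, env (bound): 1×, acc (bound): 1×
uses in reading order: val, ctr, ctr, env, ctr, acc
typing: well-typed at ((C → C) → (C → C) → (((C → C) → B) → B) → B) → (C → C) → B
ordered: ✗ — repeated use of ctr ×3
linear: ✗ — repeated use of ctr ×3
affine: ✗ — repeated use of ctr ×3
relevant: ✓ — val, ctr, env, acc: all used, weakening unneeded
unrestricted: ✓ — well-typed at ((C → C) → (C → C) → (((C → C) → B) → B) → B) → (C → C) → B; no restrictions here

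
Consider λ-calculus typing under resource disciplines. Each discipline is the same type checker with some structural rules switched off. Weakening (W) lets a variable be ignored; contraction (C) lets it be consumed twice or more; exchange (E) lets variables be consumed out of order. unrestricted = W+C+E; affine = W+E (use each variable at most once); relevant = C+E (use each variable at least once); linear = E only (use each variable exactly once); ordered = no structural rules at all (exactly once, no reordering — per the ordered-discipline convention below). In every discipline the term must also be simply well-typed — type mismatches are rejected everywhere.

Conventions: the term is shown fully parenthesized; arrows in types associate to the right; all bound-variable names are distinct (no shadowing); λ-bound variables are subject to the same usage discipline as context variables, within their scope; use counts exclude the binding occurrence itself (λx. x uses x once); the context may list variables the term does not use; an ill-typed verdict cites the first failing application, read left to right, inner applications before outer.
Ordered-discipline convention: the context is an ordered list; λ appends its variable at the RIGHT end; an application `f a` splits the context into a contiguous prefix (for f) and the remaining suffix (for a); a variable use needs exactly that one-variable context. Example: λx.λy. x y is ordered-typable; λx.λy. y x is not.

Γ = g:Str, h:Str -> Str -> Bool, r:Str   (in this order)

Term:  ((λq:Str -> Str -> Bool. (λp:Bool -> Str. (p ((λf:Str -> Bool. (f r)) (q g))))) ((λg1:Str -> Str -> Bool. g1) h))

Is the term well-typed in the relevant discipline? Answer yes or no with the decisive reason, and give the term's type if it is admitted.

yes — none of g, h, r, q, p, f, g1 goes unused; term : (Bool -> Str) -> Str
usage: g ×1; h ×1; r ×1; q (λ-bound) ×1; p (λ-bound) ×1; f (λ-bound) ×1; g1 (λ-bound) ×1
left-to-right use order: p, f, r, q, g, g1, h
typing: well-typed at (Bool -> Str) -> Str
all disciplines: ordered ✗; linear ✓; affine ✓; relevant ✓; unrestricted ✓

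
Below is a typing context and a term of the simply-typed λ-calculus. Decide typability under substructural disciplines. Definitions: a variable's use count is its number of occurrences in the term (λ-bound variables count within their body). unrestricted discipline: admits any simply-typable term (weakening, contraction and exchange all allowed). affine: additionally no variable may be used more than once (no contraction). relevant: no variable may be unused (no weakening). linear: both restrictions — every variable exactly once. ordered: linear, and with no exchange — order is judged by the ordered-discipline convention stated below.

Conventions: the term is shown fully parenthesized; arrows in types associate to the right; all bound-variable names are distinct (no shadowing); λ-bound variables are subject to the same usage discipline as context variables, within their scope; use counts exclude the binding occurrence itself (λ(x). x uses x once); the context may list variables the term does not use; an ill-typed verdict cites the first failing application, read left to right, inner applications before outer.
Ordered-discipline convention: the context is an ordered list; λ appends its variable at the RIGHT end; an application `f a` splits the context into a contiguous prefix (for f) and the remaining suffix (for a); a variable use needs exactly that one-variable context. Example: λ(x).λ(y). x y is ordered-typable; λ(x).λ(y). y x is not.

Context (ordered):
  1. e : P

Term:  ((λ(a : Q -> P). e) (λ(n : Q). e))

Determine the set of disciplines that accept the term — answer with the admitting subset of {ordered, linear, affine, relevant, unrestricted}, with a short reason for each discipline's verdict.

admitted by: unrestricted
variable uses: e ×2; a [bound] ×0; n [bound] ×0
order of uses: e, e
typing: well-typed — term : P
ordered ✗ (uses contraction: e ×2; unused: a, n — weakening required)
linear ✗ (uses contraction: e ×2; unused: a, n — weakening required)
affine ✗ (uses contraction: e ×2)
relevant ✗ (unused: a, n — weakening required)
unrestricted ✓ (typability at P is all that's needed)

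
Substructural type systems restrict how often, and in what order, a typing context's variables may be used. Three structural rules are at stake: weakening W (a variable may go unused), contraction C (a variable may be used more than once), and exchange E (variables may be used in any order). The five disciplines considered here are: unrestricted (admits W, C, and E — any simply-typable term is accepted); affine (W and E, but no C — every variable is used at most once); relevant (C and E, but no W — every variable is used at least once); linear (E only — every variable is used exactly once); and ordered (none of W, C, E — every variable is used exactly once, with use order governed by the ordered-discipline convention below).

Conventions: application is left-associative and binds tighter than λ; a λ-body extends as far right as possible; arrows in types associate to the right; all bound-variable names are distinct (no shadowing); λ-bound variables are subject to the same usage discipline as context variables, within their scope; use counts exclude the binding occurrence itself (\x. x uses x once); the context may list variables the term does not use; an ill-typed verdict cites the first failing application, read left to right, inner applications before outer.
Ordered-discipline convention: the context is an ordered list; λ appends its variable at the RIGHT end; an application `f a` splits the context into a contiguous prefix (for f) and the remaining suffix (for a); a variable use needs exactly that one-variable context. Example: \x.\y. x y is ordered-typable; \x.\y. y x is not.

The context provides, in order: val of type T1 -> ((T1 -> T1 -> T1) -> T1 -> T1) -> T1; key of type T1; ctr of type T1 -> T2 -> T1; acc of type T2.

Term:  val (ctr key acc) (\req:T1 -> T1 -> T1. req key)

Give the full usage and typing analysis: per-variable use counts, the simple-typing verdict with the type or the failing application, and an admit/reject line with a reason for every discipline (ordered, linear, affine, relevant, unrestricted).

variable uses: val: 1; key: 2; ctr: 1; acc: 1; req (λ-bound): 1
use order (left to right): val, ctr, key, acc, req, key
typing: the term checks, with type T1
ordered: ✗, key ×2 used more than once (contraction)
linear: ✗, key ×2 used more than once (contraction)
affine: ✗, key ×2 used more than once (contraction)
relevant: ✓, at least one use each (val, key, ctr, acc, req)
unrestricted: ✓, typability at T1 is all that's needed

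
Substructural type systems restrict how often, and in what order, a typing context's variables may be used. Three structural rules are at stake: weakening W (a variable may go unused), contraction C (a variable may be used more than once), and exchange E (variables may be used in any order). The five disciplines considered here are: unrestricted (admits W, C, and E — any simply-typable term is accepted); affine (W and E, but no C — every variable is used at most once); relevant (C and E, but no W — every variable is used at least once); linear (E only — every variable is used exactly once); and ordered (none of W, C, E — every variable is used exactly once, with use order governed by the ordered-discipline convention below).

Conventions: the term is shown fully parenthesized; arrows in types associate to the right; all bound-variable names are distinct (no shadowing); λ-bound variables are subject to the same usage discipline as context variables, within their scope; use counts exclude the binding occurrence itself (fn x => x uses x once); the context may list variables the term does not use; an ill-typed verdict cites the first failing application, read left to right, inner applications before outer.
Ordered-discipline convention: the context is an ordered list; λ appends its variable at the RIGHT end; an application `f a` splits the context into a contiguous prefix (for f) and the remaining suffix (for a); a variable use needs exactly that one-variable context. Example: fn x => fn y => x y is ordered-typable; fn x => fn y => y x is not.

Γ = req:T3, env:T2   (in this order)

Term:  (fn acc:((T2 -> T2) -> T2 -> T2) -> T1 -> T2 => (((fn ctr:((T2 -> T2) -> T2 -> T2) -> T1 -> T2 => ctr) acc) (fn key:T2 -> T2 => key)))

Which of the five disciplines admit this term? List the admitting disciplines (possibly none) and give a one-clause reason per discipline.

admitted in: affine, unrestricted
variable uses: req: 0×, env: 0×, acc (bound): 1×, ctr (bound): 1×, key (bound): 1×
left-to-right use order: ctr, acc, key
typing: well-typed — term : (((T2 -> T2) -> T2 -> T2) -> T1 -> T2) -> T1 -> T2
ordered: ✗, req, env left unused
linear: ✗, req, env left unused
affine: ✓, no duplicate uses among req, env, acc, ctr, key
relevant: ✗, req, env left unused
unrestricted: ✓, type-checks ((((T2 -> T2) -> T2 -> T2) -> T1 -> T2) -> T1 -> T2) and nothing is barred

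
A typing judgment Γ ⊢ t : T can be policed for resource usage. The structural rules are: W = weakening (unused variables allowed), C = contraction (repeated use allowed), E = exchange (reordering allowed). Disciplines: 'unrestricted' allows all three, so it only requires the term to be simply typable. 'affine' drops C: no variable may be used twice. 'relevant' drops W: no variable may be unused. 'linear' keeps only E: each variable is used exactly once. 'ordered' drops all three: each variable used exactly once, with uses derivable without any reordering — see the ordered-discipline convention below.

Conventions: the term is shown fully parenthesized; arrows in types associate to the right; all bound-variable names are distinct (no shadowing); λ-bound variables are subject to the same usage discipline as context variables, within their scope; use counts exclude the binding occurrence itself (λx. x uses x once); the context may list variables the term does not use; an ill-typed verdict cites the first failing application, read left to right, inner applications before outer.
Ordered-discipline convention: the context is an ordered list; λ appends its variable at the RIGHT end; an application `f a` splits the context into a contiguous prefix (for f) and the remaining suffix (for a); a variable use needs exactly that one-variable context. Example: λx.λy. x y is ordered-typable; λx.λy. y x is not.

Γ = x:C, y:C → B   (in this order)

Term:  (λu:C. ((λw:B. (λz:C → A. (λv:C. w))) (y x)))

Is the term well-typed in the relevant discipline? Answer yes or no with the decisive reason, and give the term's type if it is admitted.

no — u, z, v never used (weakening)
counts: x ×1; y ×1; u [bound] ×0; w [bound] ×1; z [bound] ×0; v [bound] ×0
uses in reading order: w, y, x
typing: the term checks, with type C → (C → A) → C → B
all disciplines: ordered ✗, linear ✗, affine ✓, relevant ✗, unrestricted ✓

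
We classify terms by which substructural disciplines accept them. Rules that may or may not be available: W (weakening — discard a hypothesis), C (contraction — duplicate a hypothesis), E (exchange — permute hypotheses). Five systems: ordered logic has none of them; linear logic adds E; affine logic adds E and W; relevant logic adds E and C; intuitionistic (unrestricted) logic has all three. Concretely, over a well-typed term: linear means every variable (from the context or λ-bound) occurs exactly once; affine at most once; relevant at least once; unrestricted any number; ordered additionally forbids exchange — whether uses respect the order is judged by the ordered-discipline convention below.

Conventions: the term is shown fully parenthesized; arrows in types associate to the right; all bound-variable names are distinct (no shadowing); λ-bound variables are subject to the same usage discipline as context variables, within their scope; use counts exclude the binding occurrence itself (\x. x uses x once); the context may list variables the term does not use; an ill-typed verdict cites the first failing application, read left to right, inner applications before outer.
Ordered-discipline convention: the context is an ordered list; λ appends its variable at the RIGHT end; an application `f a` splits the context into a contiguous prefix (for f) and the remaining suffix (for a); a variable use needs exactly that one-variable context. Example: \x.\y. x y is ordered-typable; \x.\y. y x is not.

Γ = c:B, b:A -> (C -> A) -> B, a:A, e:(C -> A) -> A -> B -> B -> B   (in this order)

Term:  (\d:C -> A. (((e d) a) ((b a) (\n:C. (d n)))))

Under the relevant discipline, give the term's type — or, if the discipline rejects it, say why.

not well-typed under relevant — c left unused
usage: c: 0, b: 1, a: 2, e: 1, d (λ-bound): 2, n (λ-bound): 1
use order (left to right): e, d, a, b, a, d, n
typing: well-typed — term : (C -> A) -> B -> B
all disciplines: ordered ✗; linear ✗; affine ✗; relevant ✗; unrestricted ✓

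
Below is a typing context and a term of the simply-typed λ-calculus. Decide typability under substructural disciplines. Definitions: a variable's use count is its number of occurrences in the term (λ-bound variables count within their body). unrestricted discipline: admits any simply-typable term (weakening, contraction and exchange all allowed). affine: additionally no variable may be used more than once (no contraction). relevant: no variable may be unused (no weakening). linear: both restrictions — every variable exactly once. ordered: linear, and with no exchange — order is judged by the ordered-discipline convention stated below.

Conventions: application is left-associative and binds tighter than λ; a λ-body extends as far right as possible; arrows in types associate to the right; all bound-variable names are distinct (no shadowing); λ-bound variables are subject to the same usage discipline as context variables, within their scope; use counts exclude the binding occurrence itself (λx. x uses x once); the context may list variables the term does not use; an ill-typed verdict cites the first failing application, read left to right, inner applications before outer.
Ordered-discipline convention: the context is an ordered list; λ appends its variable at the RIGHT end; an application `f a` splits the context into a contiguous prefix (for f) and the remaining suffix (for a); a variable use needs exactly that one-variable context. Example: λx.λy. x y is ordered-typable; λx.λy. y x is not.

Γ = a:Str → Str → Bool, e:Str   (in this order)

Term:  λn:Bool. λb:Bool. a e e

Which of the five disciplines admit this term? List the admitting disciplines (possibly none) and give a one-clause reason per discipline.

admitting disciplines: unrestricted
use counts: a=1, e=2, n (bound)=0, b (bound)=0
uses in reading order: a, e, e
typing: well-typed — term : Bool → Bool → Bool
ordered ✗ (needs contraction — e ×2; needs weakening: n, b unused)
linear ✗ (needs contraction — e ×2; needs weakening: n, b unused)
affine ✗ (needs contraction — e ×2)
relevant ✗ (needs weakening: n, b unused)
unrestricted ✓ (simply typable at Bool → Bool → Bool; W, C, E all held)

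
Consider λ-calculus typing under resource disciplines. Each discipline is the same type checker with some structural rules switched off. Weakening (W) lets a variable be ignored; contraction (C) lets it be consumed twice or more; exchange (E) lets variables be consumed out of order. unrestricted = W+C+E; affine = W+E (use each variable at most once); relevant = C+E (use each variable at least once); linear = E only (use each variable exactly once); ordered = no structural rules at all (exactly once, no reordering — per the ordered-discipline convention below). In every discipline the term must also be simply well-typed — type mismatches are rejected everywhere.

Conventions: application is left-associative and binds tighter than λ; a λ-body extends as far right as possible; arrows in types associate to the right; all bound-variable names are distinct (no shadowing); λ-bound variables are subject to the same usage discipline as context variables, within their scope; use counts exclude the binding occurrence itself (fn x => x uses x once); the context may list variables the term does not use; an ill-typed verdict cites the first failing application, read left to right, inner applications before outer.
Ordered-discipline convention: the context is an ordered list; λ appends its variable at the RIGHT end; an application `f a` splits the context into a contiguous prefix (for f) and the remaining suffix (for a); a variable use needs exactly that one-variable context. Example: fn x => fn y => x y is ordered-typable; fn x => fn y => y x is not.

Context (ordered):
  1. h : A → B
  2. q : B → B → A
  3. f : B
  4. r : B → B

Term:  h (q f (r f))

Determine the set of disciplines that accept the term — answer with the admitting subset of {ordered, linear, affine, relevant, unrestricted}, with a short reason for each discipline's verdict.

admitted by: relevant, unrestricted
use counts: h=1; q=1; f=2; r=1
uses in reading order: h, q, f, r, f
typing: well-typed at B
ordered ✗ (f ×2 used more than once (contraction))
linear ✗ (f ×2 used more than once (contraction))
affine ✗ (f ×2 used more than once (contraction))
relevant ✓ (at least one use each (h, q, f, r))
unrestricted ✓ (type-checks (B) and nothing is barred)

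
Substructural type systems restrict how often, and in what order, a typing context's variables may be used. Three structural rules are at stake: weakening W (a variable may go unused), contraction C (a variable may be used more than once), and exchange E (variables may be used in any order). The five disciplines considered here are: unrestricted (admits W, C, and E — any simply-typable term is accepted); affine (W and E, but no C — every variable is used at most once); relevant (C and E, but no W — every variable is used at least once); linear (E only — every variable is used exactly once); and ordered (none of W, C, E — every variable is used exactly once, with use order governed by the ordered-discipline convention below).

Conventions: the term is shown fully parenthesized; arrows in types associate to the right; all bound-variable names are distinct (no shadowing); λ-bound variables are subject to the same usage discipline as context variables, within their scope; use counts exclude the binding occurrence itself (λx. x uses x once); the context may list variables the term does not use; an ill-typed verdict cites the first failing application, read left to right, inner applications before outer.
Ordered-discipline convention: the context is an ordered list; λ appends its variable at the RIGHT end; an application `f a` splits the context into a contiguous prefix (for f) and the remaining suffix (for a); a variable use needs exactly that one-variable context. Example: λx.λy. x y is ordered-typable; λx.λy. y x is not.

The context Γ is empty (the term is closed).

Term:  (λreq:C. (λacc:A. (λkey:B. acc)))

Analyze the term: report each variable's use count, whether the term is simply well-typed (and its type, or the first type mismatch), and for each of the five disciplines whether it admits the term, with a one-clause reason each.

use counts: req (λ-bound): 0×, acc (λ-bound): 1×, key (λ-bound): 0×
order of uses: acc
typing: well-typed — term : C -> A -> B -> A
ordered: ✗ — req, key never used (weakening)
linear: ✗ — req, key never used (weakening)
affine: ✓ — no duplicate uses among req, acc, key
relevant: ✗ — req, key never used (weakening)
unrestricted: ✓ — simply typable at C -> A -> B -> A; W, C, E all held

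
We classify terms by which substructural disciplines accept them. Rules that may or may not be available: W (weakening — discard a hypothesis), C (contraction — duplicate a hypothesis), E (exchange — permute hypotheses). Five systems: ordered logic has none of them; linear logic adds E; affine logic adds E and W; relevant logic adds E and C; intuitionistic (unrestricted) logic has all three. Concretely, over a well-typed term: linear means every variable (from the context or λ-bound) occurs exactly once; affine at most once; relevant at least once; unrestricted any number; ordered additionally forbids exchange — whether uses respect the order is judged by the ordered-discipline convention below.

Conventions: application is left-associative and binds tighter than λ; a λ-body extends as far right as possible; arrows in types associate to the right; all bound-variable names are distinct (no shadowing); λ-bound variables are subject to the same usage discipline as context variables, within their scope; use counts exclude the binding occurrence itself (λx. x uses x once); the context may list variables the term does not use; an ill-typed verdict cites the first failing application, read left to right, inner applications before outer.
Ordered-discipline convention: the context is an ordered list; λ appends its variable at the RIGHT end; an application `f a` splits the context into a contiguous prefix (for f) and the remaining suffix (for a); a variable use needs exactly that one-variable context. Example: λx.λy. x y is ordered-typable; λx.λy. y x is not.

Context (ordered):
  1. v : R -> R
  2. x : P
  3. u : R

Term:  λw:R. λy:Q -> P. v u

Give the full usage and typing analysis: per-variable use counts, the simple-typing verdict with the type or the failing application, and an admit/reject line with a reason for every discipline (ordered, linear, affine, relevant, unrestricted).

use counts: v=1, x=0, u=1, w [bound]=0, y [bound]=0
use order (left to right): v, u
typing: ✓ — R -> (Q -> P) -> R
ordered: ✗, needs weakening: x, w, y unused
linear: ✗, needs weakening: x, w, y unused
affine: ✓, no duplicate uses among v, x, u, w, y
relevant: ✗, needs weakening: x, w, y unused
unrestricted: ✓, type-checks (R -> (Q -> P) -> R) and nothing is barred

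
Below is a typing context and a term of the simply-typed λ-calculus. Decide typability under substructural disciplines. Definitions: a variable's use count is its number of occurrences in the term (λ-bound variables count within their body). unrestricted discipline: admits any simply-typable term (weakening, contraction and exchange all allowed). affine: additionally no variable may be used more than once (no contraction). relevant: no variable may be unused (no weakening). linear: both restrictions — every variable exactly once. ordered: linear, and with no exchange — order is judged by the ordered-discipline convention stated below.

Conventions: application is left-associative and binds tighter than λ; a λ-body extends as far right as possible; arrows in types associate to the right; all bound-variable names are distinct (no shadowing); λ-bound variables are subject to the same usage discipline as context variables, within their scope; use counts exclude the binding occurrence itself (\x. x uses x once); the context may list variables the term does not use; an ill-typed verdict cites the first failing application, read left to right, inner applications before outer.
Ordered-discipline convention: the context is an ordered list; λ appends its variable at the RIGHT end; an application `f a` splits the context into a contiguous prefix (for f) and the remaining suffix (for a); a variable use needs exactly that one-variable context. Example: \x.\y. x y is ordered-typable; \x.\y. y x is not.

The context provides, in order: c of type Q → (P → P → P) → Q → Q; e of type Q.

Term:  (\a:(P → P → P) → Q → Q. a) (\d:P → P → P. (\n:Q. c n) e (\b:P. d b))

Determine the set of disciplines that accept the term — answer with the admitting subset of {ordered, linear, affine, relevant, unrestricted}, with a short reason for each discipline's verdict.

admitted by: ordered, linear, affine, relevant, unrestricted
counts: c: 1, e: 1, a [bound]: 1, d [bound]: 1, n [bound]: 1, b [bound]: 1
order of uses: a, c, n, e, d, b
typing: well-typed — term : (P → P → P) → Q → Q
ordered ✓ (c, e, a, d, n, b: once each, no exchange needed)
linear ✓ (exactly-once usage across c, e, a, d, n, b)
affine ✓ (at most one use each (c, e, a, d, n, b))
relevant ✓ (at least one use each (c, e, a, d, n, b))
unrestricted ✓ (type-checks ((P → P → P) → Q → Q) and nothing is barred)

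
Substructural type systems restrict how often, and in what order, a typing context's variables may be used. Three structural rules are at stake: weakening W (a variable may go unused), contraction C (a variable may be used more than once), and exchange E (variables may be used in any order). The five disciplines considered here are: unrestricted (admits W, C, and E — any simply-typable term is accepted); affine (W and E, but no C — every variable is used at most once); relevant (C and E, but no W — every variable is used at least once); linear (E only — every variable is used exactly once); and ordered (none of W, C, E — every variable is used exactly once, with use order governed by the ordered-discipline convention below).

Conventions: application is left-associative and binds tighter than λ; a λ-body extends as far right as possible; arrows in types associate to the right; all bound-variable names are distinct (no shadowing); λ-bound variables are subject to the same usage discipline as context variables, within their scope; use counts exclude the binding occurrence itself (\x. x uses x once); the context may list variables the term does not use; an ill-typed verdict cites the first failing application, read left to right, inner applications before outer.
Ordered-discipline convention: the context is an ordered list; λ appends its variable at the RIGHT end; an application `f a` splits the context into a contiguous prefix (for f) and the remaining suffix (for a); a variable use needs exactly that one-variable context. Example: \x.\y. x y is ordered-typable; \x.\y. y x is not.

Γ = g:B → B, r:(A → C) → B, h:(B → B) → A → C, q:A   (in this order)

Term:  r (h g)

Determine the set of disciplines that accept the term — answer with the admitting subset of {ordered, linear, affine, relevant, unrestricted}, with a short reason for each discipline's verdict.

admitted by: affine, unrestricted
variable uses: g: 1; r: 1; h: 1; q: 0
order of uses: r, h, g
typing: ✓ — B
ordered: ✗ — unused: q — weakening required
linear: ✗ — unused: q — weakening required
affine: ✓ — none of g, r, h, q used more than once
relevant: ✗ — unused: q — weakening required
unrestricted: ✓ — typability at B is all that's needed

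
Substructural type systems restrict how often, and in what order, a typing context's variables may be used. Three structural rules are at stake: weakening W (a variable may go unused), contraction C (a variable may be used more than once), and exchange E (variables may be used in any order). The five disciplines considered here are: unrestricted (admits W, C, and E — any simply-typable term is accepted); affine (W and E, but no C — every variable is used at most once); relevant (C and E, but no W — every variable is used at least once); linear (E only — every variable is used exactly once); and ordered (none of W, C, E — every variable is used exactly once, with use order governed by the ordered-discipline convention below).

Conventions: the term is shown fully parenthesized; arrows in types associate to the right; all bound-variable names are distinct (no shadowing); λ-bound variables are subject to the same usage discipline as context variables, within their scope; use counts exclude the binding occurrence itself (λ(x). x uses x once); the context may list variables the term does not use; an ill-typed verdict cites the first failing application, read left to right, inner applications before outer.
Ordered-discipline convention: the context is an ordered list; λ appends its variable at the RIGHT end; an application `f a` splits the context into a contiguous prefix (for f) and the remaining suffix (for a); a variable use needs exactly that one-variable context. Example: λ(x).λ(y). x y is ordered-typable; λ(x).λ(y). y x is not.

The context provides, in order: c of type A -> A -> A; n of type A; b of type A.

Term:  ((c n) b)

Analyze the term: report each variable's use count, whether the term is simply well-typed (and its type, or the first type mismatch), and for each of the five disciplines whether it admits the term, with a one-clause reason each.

use counts: c ×1, n ×1, b ×1
uses in reading order: c, n, b
typing: the term checks, with type A
ordered: ✓ — single-use (c, n, b), ordered derivation ok
linear: ✓ — c, n, b: one use apiece
affine: ✓ — no duplicate uses among c, n, b
relevant: ✓ — none of c, n, b goes unused
unrestricted: ✓ — well-typed at A; no restrictions here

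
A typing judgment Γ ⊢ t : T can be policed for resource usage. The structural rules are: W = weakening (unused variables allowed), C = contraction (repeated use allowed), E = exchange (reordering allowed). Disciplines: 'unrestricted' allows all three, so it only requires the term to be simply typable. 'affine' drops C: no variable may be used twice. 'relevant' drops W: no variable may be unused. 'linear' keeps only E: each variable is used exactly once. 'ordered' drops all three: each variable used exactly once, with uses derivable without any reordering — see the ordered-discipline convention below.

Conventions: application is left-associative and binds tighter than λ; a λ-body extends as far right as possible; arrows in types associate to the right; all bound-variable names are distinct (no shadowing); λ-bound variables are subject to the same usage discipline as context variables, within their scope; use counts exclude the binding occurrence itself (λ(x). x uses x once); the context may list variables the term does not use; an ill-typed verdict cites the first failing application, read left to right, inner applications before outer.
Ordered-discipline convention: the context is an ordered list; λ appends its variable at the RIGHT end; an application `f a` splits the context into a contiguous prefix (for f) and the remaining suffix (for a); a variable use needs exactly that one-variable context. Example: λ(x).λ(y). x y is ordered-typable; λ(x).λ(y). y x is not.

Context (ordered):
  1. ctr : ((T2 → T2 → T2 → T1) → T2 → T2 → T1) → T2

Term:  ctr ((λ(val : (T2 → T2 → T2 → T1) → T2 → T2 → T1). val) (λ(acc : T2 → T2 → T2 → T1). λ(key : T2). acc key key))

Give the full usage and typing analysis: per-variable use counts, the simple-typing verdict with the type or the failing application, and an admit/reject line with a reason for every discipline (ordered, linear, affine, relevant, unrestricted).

usage: ctr: 1, val [bound]: 1, acc [bound]: 1, key [bound]: 2
left-to-right use order: ctr, val, acc, key, key
typing: the term checks, with type T2
ordered: ✗, repeated use of key ×2
linear: ✗, repeated use of key ×2
affine: ✗, repeated use of key ×2
relevant: ✓, none of ctr, val, acc, key goes unused
unrestricted: ✓, typability at T2 is all that's needed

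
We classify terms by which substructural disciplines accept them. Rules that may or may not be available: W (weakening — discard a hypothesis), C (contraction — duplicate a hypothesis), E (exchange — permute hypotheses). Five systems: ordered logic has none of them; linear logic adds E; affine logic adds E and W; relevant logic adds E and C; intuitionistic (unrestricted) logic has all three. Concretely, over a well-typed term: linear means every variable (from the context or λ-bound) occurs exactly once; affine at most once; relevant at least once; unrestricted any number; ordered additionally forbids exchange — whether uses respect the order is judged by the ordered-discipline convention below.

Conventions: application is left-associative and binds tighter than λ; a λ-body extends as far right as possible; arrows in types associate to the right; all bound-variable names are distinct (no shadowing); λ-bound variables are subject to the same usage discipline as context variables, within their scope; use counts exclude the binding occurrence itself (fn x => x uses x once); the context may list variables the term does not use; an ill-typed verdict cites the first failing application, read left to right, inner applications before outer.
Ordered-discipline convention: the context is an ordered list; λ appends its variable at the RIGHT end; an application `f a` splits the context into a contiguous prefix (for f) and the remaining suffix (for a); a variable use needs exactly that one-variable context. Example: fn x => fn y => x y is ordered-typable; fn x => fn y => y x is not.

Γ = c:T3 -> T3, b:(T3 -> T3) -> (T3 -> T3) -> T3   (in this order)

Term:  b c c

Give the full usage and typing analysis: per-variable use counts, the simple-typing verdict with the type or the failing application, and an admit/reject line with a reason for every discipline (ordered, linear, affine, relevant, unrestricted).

counts: c: 2, b: 1
uses in reading order: b, c, c
typing: well-typed — term : T3
ordered: ✗ — c ×2 used more than once (contraction)
linear: ✗ — c ×2 used more than once (contraction)
affine: ✗ — c ×2 used more than once (contraction)
relevant: ✓ — c, b: all used, weakening unneeded
unrestricted: ✓ — simply typable at T3; W, C, E all held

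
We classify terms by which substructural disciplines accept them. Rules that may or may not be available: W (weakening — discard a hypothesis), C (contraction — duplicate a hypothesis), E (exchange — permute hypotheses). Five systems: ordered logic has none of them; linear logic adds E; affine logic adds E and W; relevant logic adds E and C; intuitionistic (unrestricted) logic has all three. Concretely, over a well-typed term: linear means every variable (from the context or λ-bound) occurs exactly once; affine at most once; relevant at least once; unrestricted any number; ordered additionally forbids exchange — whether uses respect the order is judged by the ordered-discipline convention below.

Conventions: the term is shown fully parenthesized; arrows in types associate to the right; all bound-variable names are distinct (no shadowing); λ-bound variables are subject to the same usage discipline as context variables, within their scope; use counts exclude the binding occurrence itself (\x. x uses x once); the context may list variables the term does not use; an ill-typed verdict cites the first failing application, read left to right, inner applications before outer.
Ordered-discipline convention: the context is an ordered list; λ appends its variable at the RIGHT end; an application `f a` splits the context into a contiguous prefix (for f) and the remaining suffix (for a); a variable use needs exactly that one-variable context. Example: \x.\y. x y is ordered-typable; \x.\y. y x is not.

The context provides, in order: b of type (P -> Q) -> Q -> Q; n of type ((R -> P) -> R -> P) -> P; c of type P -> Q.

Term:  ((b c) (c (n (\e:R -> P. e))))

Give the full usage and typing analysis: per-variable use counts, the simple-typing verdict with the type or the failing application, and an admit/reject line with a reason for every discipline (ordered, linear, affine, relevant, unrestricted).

use counts: b=1, n=1, c=2, e (λ-bound)=1
left-to-right use order: b, c, c, n, e
typing: well-typed — term : Q
ordered: ✗, needs contraction — c ×2
linear: ✗, needs contraction — c ×2
affine: ✗, needs contraction — c ×2
relevant: ✓, b, n, c, e: all used, weakening unneeded
unrestricted: ✓, type-checks (Q) and nothing is barred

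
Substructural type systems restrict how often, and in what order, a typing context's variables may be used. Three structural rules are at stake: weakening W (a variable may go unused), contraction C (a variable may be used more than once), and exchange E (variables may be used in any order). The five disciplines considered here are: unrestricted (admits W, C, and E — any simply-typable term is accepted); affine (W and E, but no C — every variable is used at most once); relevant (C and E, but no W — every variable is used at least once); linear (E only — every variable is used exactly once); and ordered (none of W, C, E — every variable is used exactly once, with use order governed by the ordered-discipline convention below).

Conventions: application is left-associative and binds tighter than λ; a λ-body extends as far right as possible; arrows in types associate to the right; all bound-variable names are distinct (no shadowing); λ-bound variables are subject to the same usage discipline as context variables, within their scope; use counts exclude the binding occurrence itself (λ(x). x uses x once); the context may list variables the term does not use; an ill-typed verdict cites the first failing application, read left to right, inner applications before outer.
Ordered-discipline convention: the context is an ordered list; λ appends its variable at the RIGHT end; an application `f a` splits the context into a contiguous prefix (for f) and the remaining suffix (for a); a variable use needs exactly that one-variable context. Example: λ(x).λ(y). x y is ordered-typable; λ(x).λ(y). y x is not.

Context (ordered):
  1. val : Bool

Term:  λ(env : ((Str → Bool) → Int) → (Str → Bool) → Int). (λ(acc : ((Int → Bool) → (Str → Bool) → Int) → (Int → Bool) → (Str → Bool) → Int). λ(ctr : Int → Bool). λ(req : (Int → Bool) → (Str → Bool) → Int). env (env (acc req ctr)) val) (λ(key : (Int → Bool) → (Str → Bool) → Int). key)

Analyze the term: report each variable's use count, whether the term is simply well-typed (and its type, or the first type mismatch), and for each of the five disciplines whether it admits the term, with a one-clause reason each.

counts: val ×1, env [bound] ×2, acc [bound] ×1, ctr [bound] ×1, req [bound] ×1, key [bound] ×1
use order (left to right): env, env, acc, req, ctr, val, key
typing: ill-typed: an argument Bool mismatches the expected Str → Bool
ordered ✗ (fails simple typing)
linear ✗ (a type mismatch blocks all five)
affine ✗ (the type mismatch rejects it)
relevant ✗ (not simply typable)
unrestricted ✗ (fails simple typing)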